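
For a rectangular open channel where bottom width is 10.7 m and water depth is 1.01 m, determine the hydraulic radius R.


For a rectangular section:
Flow area A = b * y = 10.7 * 1.01 = 10.81 m^2.
Wetted perimeter P = b + 2y = 10.7 + 2*1.01 = 12.72 m.
Hydraulic radius R = A/P = 10.81 / 12.72 = 0.8496 m.

0.8496


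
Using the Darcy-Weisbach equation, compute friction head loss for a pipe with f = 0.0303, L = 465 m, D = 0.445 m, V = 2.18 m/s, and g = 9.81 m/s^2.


Darcy-Weisbach equation: h_f = f * (L/D) * V^2/(2g).
f * L/D = 0.0303 * 465/0.445 = 31.6618.
V^2/(2g) = 2.18^2 / (2*9.81) = 4.7524 / 19.62 = 0.2422 m.
h_f = 31.6618 * 0.2422 = 7.669 m.

7.669


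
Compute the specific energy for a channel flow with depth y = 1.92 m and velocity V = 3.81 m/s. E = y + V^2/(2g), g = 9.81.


Specific energy E = y + V^2/(2g).
Velocity head = V^2/(2g) = 3.81^2 / (2*9.81) = 14.5161 / 19.62 = 0.7399 m.
E = 1.92 + 0.7399 = 2.6599 m.

2.6599


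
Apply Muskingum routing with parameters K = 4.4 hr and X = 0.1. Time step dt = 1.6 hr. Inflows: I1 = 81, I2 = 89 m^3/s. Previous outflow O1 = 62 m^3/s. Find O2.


Muskingum coefficients:
denom = 2*K*(1-X) + dt = 2*4.4*(1-0.1) + 1.6 = 9.52.
C0 = (dt - 2*K*X)/denom = (1.6 - 2*4.4*0.1)/9.52 = 0.0756.
C1 = (dt + 2*K*X)/denom = (1.6 + 2*4.4*0.1)/9.52 = 0.2605.
C2 = (2*K*(1-X) - dt)/denom = 0.6639.
O2 = C0*I2 + C1*I1 + C2*O1
   = 0.0756*89 + 0.2605*81 + 0.6639*62
   = 68.99 m^3/s.

68.99


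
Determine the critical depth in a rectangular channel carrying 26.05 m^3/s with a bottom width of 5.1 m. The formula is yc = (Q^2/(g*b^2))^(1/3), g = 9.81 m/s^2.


Using yc = (Q^2 / (g * b^2))^(1/3):
Q^2 = 26.05^2 = 678.6.
g * b^2 = 9.81 * 5.1^2 = 9.81 * 26.01 = 255.16.
Q^2 / (g*b^2) = 678.6 / 255.16 = 2.6595.
yc = 2.6595^(1/3) = 1.3855 m.

1.3855


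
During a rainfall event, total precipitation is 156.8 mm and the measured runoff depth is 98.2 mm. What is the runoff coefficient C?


The runoff coefficient C = runoff depth / rainfall depth.
C = 98.2 / 156.8
  = 0.6263.

0.6263


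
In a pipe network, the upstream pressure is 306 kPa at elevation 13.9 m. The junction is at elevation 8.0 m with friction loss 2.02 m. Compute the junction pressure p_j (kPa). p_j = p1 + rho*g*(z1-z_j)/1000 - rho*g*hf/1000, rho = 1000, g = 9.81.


Junction pressure: p_j = p1 + rho*g*(z1 - z_j)/1000 - rho*g*hf/1000.
Elevation term = 1000*9.81*(13.9 - 8.0)/1000 = 57.879 kPa.
Friction term = 1000*9.81*2.02/1000 = 19.816 kPa.
p_j = 306 + 57.879 - 19.816 = 344.06 kPa.

344.06


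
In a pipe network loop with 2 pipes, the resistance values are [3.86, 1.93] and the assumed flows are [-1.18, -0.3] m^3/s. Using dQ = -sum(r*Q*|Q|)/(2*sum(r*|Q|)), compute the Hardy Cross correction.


Numerator terms (r*Q*|Q|): 3.86*-1.18*|-1.18| = -5.3747; 1.93*-0.3*|-0.3| = -0.1737.
Sum of numerator = -5.5484.
Denominator terms (r*|Q|): 3.86*|-1.18| = 4.5548; 1.93*|-0.3| = 0.579.
2 * sum of denominator = 2 * 5.1338 = 10.2676.
dQ = --5.5484 / 10.2676 = 0.5404 m^3/s.

0.5404


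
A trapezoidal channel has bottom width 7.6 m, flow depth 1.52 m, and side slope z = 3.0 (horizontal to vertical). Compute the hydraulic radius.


For a trapezoidal section with side slope z:
A = (b + z*y)*y = (7.6 + 3.0*1.52)*1.52 = 18.483 m^2.
P = b + 2*y*sqrt(1 + z^2) = 7.6 + 2*1.52*sqrt(1 + 3.0^2) = 17.213 m.
R = A/P = 18.483 / 17.213 = 1.0738 m.

1.0738


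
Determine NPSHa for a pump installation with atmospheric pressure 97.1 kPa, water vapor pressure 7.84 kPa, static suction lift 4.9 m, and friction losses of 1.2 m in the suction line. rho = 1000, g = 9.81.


NPSHa = p_atm/(rho*g) - z_s - hf_s - p_vap/(rho*g).
p_atm/(rho*g) = 97.1*1000 / (1000*9.81) = 9.898 m.
p_vap/(rho*g) = 7.84*1000 / (1000*9.81) = 0.799 m.
NPSHa = 9.898 - 4.9 - 1.2 - 0.799
      = 3.0 m.

3.0


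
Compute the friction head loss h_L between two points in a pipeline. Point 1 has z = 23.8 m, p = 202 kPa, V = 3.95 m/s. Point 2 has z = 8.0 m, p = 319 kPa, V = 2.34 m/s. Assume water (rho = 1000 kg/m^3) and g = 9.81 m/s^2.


Total head at each section: H = z + p/(rho*g) + V^2/(2g).
H1 = 23.8 + 202*1000/(1000*9.81) + 3.95^2/(2*9.81)
   = 23.8 + 20.591 + 0.7952
   = 45.186 m.
H2 = 8.0 + 319*1000/(1000*9.81) + 2.34^2/(2*9.81)
   = 8.0 + 32.518 + 0.2791
   = 40.797 m.
h_L = H1 - H2 = 45.186 - 40.797 = 4.39 m.

4.39


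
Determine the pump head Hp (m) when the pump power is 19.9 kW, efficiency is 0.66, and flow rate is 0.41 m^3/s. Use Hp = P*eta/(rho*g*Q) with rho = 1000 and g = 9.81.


Pump head formula: Hp = P * eta / (rho * g * Q).
Numerator: P * eta = 19.9 * 1000 * 0.66 = 13134.0 W.
Denominator: rho * g * Q = 1000 * 9.81 * 0.41 = 4022.1.
Hp = 13134.0 / 4022.1 = 3.27 m.

3.27


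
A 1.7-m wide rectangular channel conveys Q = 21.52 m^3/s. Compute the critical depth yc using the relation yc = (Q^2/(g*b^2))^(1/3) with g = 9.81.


Using yc = (Q^2 / (g * b^2))^(1/3):
Q^2 = 21.52^2 = 463.11.
g * b^2 = 9.81 * 1.7^2 = 9.81 * 2.89 = 28.35.
Q^2 / (g*b^2) = 463.11 / 28.35 = 16.3354.
yc = 16.3354^(1/3) = 2.5373 m.

2.5373


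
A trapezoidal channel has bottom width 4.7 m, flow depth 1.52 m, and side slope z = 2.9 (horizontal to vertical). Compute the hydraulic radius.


For a trapezoidal section with side slope z:
A = (b + z*y)*y = (4.7 + 2.9*1.52)*1.52 = 13.844 m^2.
P = b + 2*y*sqrt(1 + z^2) = 4.7 + 2*1.52*sqrt(1 + 2.9^2) = 14.025 m.
R = A/P = 13.844 / 14.025 = 0.9871 m.

0.9871


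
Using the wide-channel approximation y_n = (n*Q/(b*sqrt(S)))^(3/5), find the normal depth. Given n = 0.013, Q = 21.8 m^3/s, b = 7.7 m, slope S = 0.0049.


We use the wide-channel approximation y_n = (n*Q/(b*sqrt(S)))^(3/5).
sqrt(S) = sqrt(0.0049) = 0.07.
Numerator: n*Q = 0.013 * 21.8 = 0.2834.
Denominator: b*sqrt(S) = 7.7 * 0.07 = 0.539.
arg = 0.5258.
y_n = 0.5258^(3/5) = 0.68 m.

0.68


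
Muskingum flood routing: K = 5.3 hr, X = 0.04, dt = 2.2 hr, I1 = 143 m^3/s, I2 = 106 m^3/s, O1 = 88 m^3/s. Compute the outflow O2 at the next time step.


Muskingum coefficients:
denom = 2*K*(1-X) + dt = 2*5.3*(1-0.04) + 2.2 = 12.376.
C0 = (dt - 2*K*X)/denom = (2.2 - 2*5.3*0.04)/12.376 = 0.1435.
C1 = (dt + 2*K*X)/denom = (2.2 + 2*5.3*0.04)/12.376 = 0.212.
C2 = (2*K*(1-X) - dt)/denom = 0.6445.
O2 = C0*I2 + C1*I1 + C2*O1
   = 0.1435*106 + 0.212*143 + 0.6445*88
   = 102.24 m^3/s.

102.24


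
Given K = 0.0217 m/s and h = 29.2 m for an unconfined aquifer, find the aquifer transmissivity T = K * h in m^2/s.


Transmissivity is defined as T = K * h.
T = 0.0217 * 29.2
  = 0.6336 m^2/s.

0.6336


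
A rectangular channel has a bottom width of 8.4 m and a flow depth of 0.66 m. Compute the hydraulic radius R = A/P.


For a rectangular section:
Flow area A = b * y = 8.4 * 0.66 = 5.54 m^2.
Wetted perimeter P = b + 2y = 8.4 + 2*0.66 = 9.72 m.
Hydraulic radius R = A/P = 5.54 / 9.72 = 0.5704 m.

0.5704


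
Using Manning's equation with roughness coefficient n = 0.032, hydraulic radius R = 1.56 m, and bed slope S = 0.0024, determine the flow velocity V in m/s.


Manning's equation gives V = (1/n) * R^(2/3) * S^(1/2).
First, compute R^(2/3) = 1.56^(2/3) = 1.3451.
Next, S^(1/2) = 0.0024^(1/2) = 0.04899.
Then 1/n = 1/0.032 = 31.25.
V = 31.25 * 1.3451 * 0.04899 = 2.0592 m/s.

2.0592


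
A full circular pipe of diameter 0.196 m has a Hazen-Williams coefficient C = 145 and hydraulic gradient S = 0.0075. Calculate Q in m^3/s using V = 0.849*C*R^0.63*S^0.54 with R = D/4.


For a full circular pipe, R = D/4 = 0.196/4 = 0.049 m.
V = 0.849 * 145 * 0.049^0.63 * 0.0075^0.54
  = 0.849 * 145 * 0.149563 * 0.071209
  = 1.3111 m/s.
Pipe area A = pi*D^2/4 = pi*0.196^2/4 = 0.0302 m^2.
Q = A * V = 0.0302 * 1.3111 = 0.0396 m^3/s.

0.0396


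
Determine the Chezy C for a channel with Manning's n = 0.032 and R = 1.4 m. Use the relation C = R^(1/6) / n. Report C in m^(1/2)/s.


The Chezy coefficient relates to Manning's n through C = R^(1/6) / n.
R^(1/6) = 1.4^(1/6) = 1.057681.
C = 1.057681 / 0.032 = 33.05 m^(1/2)/s.

33.05


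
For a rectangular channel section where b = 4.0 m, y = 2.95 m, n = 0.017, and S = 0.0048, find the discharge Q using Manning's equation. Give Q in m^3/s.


For a rectangular channel, the cross-sectional area A = b * y = 4.0 * 2.95 = 11.8 m^2.
The wetted perimeter P = b + 2y = 4.0 + 2*2.95 = 9.9 m.
Hydraulic radius R = A/P = 11.8/9.9 = 1.1919 m.
Velocity V = (1/n)*R^(2/3)*S^(1/2) = (1/0.017)*1.1919^(2/3)*0.0048^(1/2) = 4.5814 m/s.
Discharge Q = A * V = 11.8 * 4.5814 = 54.061 m^3/s.

54.061


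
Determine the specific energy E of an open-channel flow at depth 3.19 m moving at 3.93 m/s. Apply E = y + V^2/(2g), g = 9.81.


Specific energy E = y + V^2/(2g).
Velocity head = V^2/(2g) = 3.93^2 / (2*9.81) = 15.4449 / 19.62 = 0.7872 m.
E = 3.19 + 0.7872 = 3.9772 m.

3.9772


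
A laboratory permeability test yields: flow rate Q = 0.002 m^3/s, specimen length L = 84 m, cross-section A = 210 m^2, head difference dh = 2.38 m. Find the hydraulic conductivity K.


From K = Q*L / (A*dh):
Numerator: Q*L = 0.002 * 84 = 0.168.
Denominator: A*dh = 210 * 2.38 = 499.8.
K = 0.168 / 499.8 = 0.000336 m/s.

0.000336


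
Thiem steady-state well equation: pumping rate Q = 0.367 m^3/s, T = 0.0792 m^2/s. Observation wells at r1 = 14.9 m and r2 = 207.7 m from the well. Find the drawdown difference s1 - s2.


Thiem equation: s1 - s2 = Q/(2*pi*T) * ln(r2/r1).
ln(r2/r1) = ln(207.7/14.9) = 2.6347.
Q/(2*pi*T) = 0.367 / (2*pi*0.0792) = 0.367 / 0.4976 = 0.7375.
s1 - s2 = 0.7375 * 2.6347 = 1.9431 m.

1.9431


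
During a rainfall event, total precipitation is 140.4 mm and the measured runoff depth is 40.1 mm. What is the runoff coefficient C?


The runoff coefficient C = runoff depth / rainfall depth.
C = 40.1 / 140.4
  = 0.2856.

0.2856


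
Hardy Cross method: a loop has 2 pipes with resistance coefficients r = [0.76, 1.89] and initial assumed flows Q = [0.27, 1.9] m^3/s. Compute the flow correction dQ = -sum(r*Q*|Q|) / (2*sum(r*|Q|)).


Numerator terms (r*Q*|Q|): 0.76*0.27*|0.27| = 0.0554; 1.89*1.9*|1.9| = 6.8229.
Sum of numerator = 6.8783.
Denominator terms (r*|Q|): 0.76*|0.27| = 0.2052; 1.89*|1.9| = 3.591.
2 * sum of denominator = 2 * 3.7962 = 7.5924.
dQ = -6.8783 / 7.5924 = -0.9059 m^3/s.

-0.9059


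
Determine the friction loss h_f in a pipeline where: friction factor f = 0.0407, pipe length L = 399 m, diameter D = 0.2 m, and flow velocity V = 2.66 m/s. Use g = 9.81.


Darcy-Weisbach equation: h_f = f * (L/D) * V^2/(2g).
f * L/D = 0.0407 * 399/0.2 = 81.1965.
V^2/(2g) = 2.66^2 / (2*9.81) = 7.0756 / 19.62 = 0.3606 m.
h_f = 81.1965 * 0.3606 = 29.282 m.

29.282


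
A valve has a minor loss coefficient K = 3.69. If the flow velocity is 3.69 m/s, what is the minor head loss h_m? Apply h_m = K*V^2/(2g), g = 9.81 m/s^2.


Minor loss formula: h_m = K * V^2/(2g).
V^2 = 3.69^2 = 13.6161.
V^2/(2g) = 13.6161 / 19.62 = 0.694 m.
h_m = 3.69 * 0.694 = 2.5608 m.

2.5608


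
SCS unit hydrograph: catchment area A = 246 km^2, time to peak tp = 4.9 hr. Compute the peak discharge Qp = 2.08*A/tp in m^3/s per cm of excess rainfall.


SCS formula: Qp = 2.08 * A / tp.
Qp = 2.08 * 246 / 4.9
   = 511.68 / 4.9
   = 104.42 m^3/s per cm.

104.42


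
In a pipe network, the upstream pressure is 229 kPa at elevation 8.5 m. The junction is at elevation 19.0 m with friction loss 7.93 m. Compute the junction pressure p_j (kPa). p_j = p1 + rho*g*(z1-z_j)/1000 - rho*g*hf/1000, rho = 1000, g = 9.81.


Junction pressure: p_j = p1 + rho*g*(z1 - z_j)/1000 - rho*g*hf/1000.
Elevation term = 1000*9.81*(8.5 - 19.0)/1000 = -103.005 kPa.
Friction term = 1000*9.81*7.93/1000 = 77.793 kPa.
p_j = 229 + -103.005 - 77.793 = 48.2 kPa.

48.2


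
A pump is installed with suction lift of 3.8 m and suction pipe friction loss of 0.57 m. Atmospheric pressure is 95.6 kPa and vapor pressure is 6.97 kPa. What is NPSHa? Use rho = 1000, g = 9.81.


NPSHa = p_atm/(rho*g) - z_s - hf_s - p_vap/(rho*g).
p_atm/(rho*g) = 95.6*1000 / (1000*9.81) = 9.745 m.
p_vap/(rho*g) = 6.97*1000 / (1000*9.81) = 0.71 m.
NPSHa = 9.745 - 3.8 - 0.57 - 0.71
      = 4.66 m.

4.66


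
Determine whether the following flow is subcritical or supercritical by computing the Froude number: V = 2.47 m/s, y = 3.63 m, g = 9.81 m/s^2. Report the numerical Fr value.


The Froude number is defined as Fr = V / sqrt(g*y).
g*y = 9.81 * 3.63 = 35.6103.
sqrt(g*y) = sqrt(35.6103) = 5.9674.
Fr = 2.47 / 5.9674 = 0.4139.
Since Fr < 1, the flow is subcritical.

0.4139


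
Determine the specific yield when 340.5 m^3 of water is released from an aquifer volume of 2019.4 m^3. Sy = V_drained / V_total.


Specific yield Sy = Volume drained / Total volume.
Sy = 340.5 / 2019.4
   = 0.1686.

0.1686


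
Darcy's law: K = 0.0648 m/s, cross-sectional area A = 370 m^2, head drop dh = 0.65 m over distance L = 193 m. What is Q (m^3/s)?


Darcy's law: Q = K * A * i, where i = dh/L.
Hydraulic gradient i = 0.65 / 193 = 0.003368.
Q = 0.0648 * 370 * 0.003368
  = 0.0807 m^3/s.

0.0807


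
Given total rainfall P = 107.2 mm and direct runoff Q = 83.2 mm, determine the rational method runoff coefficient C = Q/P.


The runoff coefficient C = runoff depth / rainfall depth.
C = 83.2 / 107.2
  = 0.7761.

0.7761


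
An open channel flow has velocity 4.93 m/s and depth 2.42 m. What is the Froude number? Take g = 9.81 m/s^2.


The Froude number is defined as Fr = V / sqrt(g*y).
g*y = 9.81 * 2.42 = 23.7402.
sqrt(g*y) = sqrt(23.7402) = 4.8724.
Fr = 4.93 / 4.8724 = 1.0118.

1.0118


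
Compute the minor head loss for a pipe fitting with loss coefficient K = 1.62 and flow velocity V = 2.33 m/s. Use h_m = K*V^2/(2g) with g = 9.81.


Minor loss formula: h_m = K * V^2/(2g).
V^2 = 2.33^2 = 5.4289.
V^2/(2g) = 5.4289 / 19.62 = 0.2767 m.
h_m = 1.62 * 0.2767 = 0.4483 m.

0.4483


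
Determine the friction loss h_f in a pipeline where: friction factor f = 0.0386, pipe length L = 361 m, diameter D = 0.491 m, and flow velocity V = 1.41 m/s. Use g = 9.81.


Darcy-Weisbach equation: h_f = f * (L/D) * V^2/(2g).
f * L/D = 0.0386 * 361/0.491 = 28.38.
V^2/(2g) = 1.41^2 / (2*9.81) = 1.9881 / 19.62 = 0.1013 m.
h_f = 28.38 * 0.1013 = 2.876 m.

2.876


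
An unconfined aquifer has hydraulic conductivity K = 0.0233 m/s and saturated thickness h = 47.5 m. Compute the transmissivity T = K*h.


Transmissivity is defined as T = K * h.
T = 0.0233 * 47.5
  = 1.1068 m^2/s.

1.1068


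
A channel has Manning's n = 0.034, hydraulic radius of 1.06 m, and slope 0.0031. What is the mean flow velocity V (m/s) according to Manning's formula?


Manning's equation gives V = (1/n) * R^(2/3) * S^(1/2).
First, compute R^(2/3) = 1.06^(2/3) = 1.0396.
Next, S^(1/2) = 0.0031^(1/2) = 0.055678.
Then 1/n = 1/0.034 = 29.41.
V = 29.41 * 1.0396 * 0.055678 = 1.7024 m/s.

1.7024


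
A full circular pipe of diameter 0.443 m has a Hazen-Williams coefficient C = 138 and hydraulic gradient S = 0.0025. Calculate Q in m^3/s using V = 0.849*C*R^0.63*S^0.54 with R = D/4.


For a full circular pipe, R = D/4 = 0.443/4 = 0.1108 m.
V = 0.849 * 138 * 0.1108^0.63 * 0.0025^0.54
  = 0.849 * 138 * 0.249998 * 0.039345
  = 1.1524 m/s.
Pipe area A = pi*D^2/4 = pi*0.443^2/4 = 0.1541 m^2.
Q = A * V = 0.1541 * 1.1524 = 0.1776 m^3/s.

0.1776


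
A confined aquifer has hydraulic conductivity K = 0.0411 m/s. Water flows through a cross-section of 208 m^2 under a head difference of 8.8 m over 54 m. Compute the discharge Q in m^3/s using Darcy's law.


Darcy's law: Q = K * A * i, where i = dh/L.
Hydraulic gradient i = 8.8 / 54 = 0.162963.
Q = 0.0411 * 208 * 0.162963
  = 1.3931 m^3/s.

1.3931


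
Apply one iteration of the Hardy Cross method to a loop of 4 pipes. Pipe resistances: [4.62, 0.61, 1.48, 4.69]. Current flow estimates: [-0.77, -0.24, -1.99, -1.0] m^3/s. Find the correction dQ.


Numerator terms (r*Q*|Q|): 4.62*-0.77*|-0.77| = -2.7392; 0.61*-0.24*|-0.24| = -0.0351; 1.48*-1.99*|-1.99| = -5.8609; 4.69*-1.0*|-1.0| = -4.69.
Sum of numerator = -13.3253.
Denominator terms (r*|Q|): 4.62*|-0.77| = 3.5574; 0.61*|-0.24| = 0.1464; 1.48*|-1.99| = 2.9452; 4.69*|-1.0| = 4.69.
2 * sum of denominator = 2 * 11.339 = 22.678.
dQ = --13.3253 / 22.678 = 0.5876 m^3/s.

0.5876


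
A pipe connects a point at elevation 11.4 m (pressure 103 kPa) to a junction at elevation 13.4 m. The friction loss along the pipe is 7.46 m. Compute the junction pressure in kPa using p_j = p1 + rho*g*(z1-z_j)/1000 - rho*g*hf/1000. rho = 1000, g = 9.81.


Junction pressure: p_j = p1 + rho*g*(z1 - z_j)/1000 - rho*g*hf/1000.
Elevation term = 1000*9.81*(11.4 - 13.4)/1000 = -19.62 kPa.
Friction term = 1000*9.81*7.46/1000 = 73.183 kPa.
p_j = 103 + -19.62 - 73.183 = 10.2 kPa.

10.2


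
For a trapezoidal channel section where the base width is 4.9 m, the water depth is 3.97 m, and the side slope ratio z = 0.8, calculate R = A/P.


For a trapezoidal section with side slope z:
A = (b + z*y)*y = (4.9 + 0.8*3.97)*3.97 = 32.062 m^2.
P = b + 2*y*sqrt(1 + z^2) = 4.9 + 2*3.97*sqrt(1 + 0.8^2) = 15.068 m.
R = A/P = 32.062 / 15.068 = 2.1278 m.

2.1278


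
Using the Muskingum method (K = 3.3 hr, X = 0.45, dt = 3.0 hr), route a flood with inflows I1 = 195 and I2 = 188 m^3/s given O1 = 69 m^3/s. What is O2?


Muskingum coefficients:
denom = 2*K*(1-X) + dt = 2*3.3*(1-0.45) + 3.0 = 6.63.
C0 = (dt - 2*K*X)/denom = (3.0 - 2*3.3*0.45)/6.63 = 0.0045.
C1 = (dt + 2*K*X)/denom = (3.0 + 2*3.3*0.45)/6.63 = 0.9005.
C2 = (2*K*(1-X) - dt)/denom = 0.095.
O2 = C0*I2 + C1*I1 + C2*O1
   = 0.0045*188 + 0.9005*195 + 0.095*69
   = 183.0 m^3/s.

183.0


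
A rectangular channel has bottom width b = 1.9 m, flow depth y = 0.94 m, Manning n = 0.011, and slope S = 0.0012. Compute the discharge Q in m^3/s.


For a rectangular channel, the cross-sectional area A = b * y = 1.9 * 0.94 = 1.79 m^2.
The wetted perimeter P = b + 2y = 1.9 + 2*0.94 = 3.78 m.
Hydraulic radius R = A/P = 1.79/3.78 = 0.4725 m.
Velocity V = (1/n)*R^(2/3)*S^(1/2) = (1/0.011)*0.4725^(2/3)*0.0012^(1/2) = 1.9104 m/s.
Discharge Q = A * V = 1.79 * 1.9104 = 3.412 m^3/s.

3.412


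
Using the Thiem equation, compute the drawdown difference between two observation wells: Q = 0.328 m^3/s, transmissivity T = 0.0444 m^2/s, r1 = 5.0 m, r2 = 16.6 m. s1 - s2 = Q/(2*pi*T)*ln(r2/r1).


Thiem equation: s1 - s2 = Q/(2*pi*T) * ln(r2/r1).
ln(r2/r1) = ln(16.6/5.0) = 1.2.
Q/(2*pi*T) = 0.328 / (2*pi*0.0444) = 0.328 / 0.279 = 1.1757.
s1 - s2 = 1.1757 * 1.2 = 1.4108 m.

1.4108


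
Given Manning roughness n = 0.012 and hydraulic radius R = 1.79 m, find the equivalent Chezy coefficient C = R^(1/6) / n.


The Chezy coefficient relates to Manning's n through C = R^(1/6) / n.
R^(1/6) = 1.79^(1/6) = 1.1019.
C = 1.1019 / 0.012 = 91.82 m^(1/2)/s.

91.82


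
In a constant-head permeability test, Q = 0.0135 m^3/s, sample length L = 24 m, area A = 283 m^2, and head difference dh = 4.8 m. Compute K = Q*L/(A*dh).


From K = Q*L / (A*dh):
Numerator: Q*L = 0.0135 * 24 = 0.324.
Denominator: A*dh = 283 * 4.8 = 1358.4.
K = 0.324 / 1358.4 = 0.000239 m/s.

0.000239


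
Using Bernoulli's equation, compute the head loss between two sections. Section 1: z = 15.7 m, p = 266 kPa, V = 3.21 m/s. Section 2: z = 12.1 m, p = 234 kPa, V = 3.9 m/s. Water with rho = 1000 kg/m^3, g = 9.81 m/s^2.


Total head at each section: H = z + p/(rho*g) + V^2/(2g).
H1 = 15.7 + 266*1000/(1000*9.81) + 3.21^2/(2*9.81)
   = 15.7 + 27.115 + 0.5252
   = 43.34 m.
H2 = 12.1 + 234*1000/(1000*9.81) + 3.9^2/(2*9.81)
   = 12.1 + 23.853 + 0.7752
   = 36.728 m.
h_L = H1 - H2 = 43.34 - 36.728 = 6.612 m.

6.612


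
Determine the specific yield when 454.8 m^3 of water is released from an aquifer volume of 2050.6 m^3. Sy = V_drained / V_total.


Specific yield Sy = Volume drained / Total volume.
Sy = 454.8 / 2050.6
   = 0.2218.

0.2218


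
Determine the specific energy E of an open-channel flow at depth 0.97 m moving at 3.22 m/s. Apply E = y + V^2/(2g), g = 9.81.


Specific energy E = y + V^2/(2g).
Velocity head = V^2/(2g) = 3.22^2 / (2*9.81) = 10.3684 / 19.62 = 0.5285 m.
E = 0.97 + 0.5285 = 1.4985 m.

1.4985


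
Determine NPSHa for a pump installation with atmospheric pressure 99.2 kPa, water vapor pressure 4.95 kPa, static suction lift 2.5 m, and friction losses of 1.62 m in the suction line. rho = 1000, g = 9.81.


NPSHa = p_atm/(rho*g) - z_s - hf_s - p_vap/(rho*g).
p_atm/(rho*g) = 99.2*1000 / (1000*9.81) = 10.112 m.
p_vap/(rho*g) = 4.95*1000 / (1000*9.81) = 0.505 m.
NPSHa = 10.112 - 2.5 - 1.62 - 0.505
      = 5.49 m.

5.49


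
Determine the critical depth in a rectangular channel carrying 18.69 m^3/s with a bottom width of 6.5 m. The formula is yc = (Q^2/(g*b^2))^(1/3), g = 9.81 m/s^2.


Using yc = (Q^2 / (g * b^2))^(1/3):
Q^2 = 18.69^2 = 349.32.
g * b^2 = 9.81 * 6.5^2 = 9.81 * 42.25 = 414.47.
Q^2 / (g*b^2) = 349.32 / 414.47 = 0.8428.
yc = 0.8428^(1/3) = 0.9446 m.

0.9446


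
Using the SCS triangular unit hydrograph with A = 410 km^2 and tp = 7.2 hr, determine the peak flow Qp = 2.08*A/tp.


SCS formula: Qp = 2.08 * A / tp.
Qp = 2.08 * 410 / 7.2
   = 852.8 / 7.2
   = 118.44 m^3/s per cm.

118.44


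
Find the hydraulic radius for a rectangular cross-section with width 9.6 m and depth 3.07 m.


For a rectangular section:
Flow area A = b * y = 9.6 * 3.07 = 29.47 m^2.
Wetted perimeter P = b + 2y = 9.6 + 2*3.07 = 15.74 m.
Hydraulic radius R = A/P = 29.47 / 15.74 = 1.8724 m.

1.8724


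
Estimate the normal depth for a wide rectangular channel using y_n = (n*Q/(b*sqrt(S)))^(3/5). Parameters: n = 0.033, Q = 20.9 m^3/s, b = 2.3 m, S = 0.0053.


We use the wide-channel approximation y_n = (n*Q/(b*sqrt(S)))^(3/5).
sqrt(S) = sqrt(0.0053) = 0.072801.
Numerator: n*Q = 0.033 * 20.9 = 0.6897.
Denominator: b*sqrt(S) = 2.3 * 0.072801 = 0.167442.
arg = 4.119.
y_n = 4.119^(3/5) = 2.3382 m.

2.3382


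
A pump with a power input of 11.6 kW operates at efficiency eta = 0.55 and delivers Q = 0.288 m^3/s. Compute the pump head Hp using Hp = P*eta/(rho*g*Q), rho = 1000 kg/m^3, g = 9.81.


Pump head formula: Hp = P * eta / (rho * g * Q).
Numerator: P * eta = 11.6 * 1000 * 0.55 = 6380.0 W.
Denominator: rho * g * Q = 1000 * 9.81 * 0.288 = 2825.28.
Hp = 6380.0 / 2825.28 = 2.26 m.

2.26


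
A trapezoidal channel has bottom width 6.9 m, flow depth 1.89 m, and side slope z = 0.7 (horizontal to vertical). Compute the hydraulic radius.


For a trapezoidal section with side slope z:
A = (b + z*y)*y = (6.9 + 0.7*1.89)*1.89 = 15.541 m^2.
P = b + 2*y*sqrt(1 + z^2) = 6.9 + 2*1.89*sqrt(1 + 0.7^2) = 11.514 m.
R = A/P = 15.541 / 11.514 = 1.3498 m.

1.3498


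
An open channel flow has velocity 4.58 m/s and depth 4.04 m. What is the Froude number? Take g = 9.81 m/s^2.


The Froude number is defined as Fr = V / sqrt(g*y).
g*y = 9.81 * 4.04 = 39.6324.
sqrt(g*y) = sqrt(39.6324) = 6.2954.
Fr = 4.58 / 6.2954 = 0.7275.

0.7275


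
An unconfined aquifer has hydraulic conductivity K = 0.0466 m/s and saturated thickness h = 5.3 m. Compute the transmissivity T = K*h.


Transmissivity is defined as T = K * h.
T = 0.0466 * 5.3
  = 0.247 m^2/s.

0.247


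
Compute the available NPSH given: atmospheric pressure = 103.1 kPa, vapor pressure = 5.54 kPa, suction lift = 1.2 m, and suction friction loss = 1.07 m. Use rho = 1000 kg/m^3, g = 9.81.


NPSHa = p_atm/(rho*g) - z_s - hf_s - p_vap/(rho*g).
p_atm/(rho*g) = 103.1*1000 / (1000*9.81) = 10.51 m.
p_vap/(rho*g) = 5.54*1000 / (1000*9.81) = 0.565 m.
NPSHa = 10.51 - 1.2 - 1.07 - 0.565
      = 7.67 m.

7.67


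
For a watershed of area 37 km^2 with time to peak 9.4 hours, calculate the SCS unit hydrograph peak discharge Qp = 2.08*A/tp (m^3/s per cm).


SCS formula: Qp = 2.08 * A / tp.
Qp = 2.08 * 37 / 9.4
   = 76.96 / 9.4
   = 8.19 m^3/s per cm.

8.19


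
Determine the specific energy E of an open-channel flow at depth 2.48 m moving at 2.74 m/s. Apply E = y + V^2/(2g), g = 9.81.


Specific energy E = y + V^2/(2g).
Velocity head = V^2/(2g) = 2.74^2 / (2*9.81) = 7.5076 / 19.62 = 0.3827 m.
E = 2.48 + 0.3827 = 2.8627 m.

2.8627


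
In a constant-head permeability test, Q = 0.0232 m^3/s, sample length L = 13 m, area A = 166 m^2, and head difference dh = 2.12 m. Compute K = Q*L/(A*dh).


From K = Q*L / (A*dh):
Numerator: Q*L = 0.0232 * 13 = 0.3016.
Denominator: A*dh = 166 * 2.12 = 351.92.
K = 0.3016 / 351.92 = 0.000857 m/s.

0.000857


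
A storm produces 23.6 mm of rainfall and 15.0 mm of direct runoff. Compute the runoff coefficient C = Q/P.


The runoff coefficient C = runoff depth / rainfall depth.
C = 15.0 / 23.6
  = 0.6356.

0.6356


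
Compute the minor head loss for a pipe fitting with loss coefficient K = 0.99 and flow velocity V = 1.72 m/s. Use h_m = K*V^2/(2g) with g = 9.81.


Minor loss formula: h_m = K * V^2/(2g).
V^2 = 1.72^2 = 2.9584.
V^2/(2g) = 2.9584 / 19.62 = 0.1508 m.
h_m = 0.99 * 0.1508 = 0.1493 m.

0.1493


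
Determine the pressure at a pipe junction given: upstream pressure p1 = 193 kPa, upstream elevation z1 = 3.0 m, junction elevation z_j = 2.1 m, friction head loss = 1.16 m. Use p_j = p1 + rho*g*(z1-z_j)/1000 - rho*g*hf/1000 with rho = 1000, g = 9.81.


Junction pressure: p_j = p1 + rho*g*(z1 - z_j)/1000 - rho*g*hf/1000.
Elevation term = 1000*9.81*(3.0 - 2.1)/1000 = 8.829 kPa.
Friction term = 1000*9.81*1.16/1000 = 11.38 kPa.
p_j = 193 + 8.829 - 11.38 = 190.45 kPa.

190.45


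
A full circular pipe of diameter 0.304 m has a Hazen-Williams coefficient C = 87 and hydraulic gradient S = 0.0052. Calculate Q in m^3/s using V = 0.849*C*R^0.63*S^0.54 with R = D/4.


For a full circular pipe, R = D/4 = 0.304/4 = 0.076 m.
V = 0.849 * 87 * 0.076^0.63 * 0.0052^0.54
  = 0.849 * 87 * 0.197203 * 0.058431
  = 0.8511 m/s.
Pipe area A = pi*D^2/4 = pi*0.304^2/4 = 0.0726 m^2.
Q = A * V = 0.0726 * 0.8511 = 0.0618 m^3/s.

0.0618


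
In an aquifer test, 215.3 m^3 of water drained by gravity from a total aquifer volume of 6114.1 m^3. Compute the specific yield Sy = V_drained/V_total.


Specific yield Sy = Volume drained / Total volume.
Sy = 215.3 / 6114.1
   = 0.0352.

0.0352


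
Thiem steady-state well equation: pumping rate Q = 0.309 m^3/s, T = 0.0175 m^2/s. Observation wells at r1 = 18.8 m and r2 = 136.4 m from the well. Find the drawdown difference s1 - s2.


Thiem equation: s1 - s2 = Q/(2*pi*T) * ln(r2/r1).
ln(r2/r1) = ln(136.4/18.8) = 1.9817.
Q/(2*pi*T) = 0.309 / (2*pi*0.0175) = 0.309 / 0.11 = 2.8102.
s1 - s2 = 2.8102 * 1.9817 = 5.5691 m.

5.5691


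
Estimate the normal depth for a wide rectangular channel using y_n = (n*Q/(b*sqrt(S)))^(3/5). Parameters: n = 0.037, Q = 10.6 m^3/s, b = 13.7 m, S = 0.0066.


We use the wide-channel approximation y_n = (n*Q/(b*sqrt(S)))^(3/5).
sqrt(S) = sqrt(0.0066) = 0.08124.
Numerator: n*Q = 0.037 * 10.6 = 0.3922.
Denominator: b*sqrt(S) = 13.7 * 0.08124 = 1.112988.
arg = 0.3524.
y_n = 0.3524^(3/5) = 0.5348 m.

0.5348


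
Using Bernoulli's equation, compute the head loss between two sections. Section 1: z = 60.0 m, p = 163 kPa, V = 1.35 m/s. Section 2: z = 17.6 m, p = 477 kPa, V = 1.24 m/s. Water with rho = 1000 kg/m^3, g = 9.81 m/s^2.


Total head at each section: H = z + p/(rho*g) + V^2/(2g).
H1 = 60.0 + 163*1000/(1000*9.81) + 1.35^2/(2*9.81)
   = 60.0 + 16.616 + 0.0929
   = 76.709 m.
H2 = 17.6 + 477*1000/(1000*9.81) + 1.24^2/(2*9.81)
   = 17.6 + 48.624 + 0.0784
   = 66.302 m.
h_L = H1 - H2 = 76.709 - 66.302 = 10.406 m.

10.406


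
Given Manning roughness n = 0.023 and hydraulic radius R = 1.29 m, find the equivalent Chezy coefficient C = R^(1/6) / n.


The Chezy coefficient relates to Manning's n through C = R^(1/6) / n.
R^(1/6) = 1.29^(1/6) = 1.043354.
C = 1.043354 / 0.023 = 45.36 m^(1/2)/s.

45.36


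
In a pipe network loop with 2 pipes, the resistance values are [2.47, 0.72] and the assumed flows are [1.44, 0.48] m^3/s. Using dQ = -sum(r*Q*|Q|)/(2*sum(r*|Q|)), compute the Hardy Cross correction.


Numerator terms (r*Q*|Q|): 2.47*1.44*|1.44| = 5.1218; 0.72*0.48*|0.48| = 0.1659.
Sum of numerator = 5.2877.
Denominator terms (r*|Q|): 2.47*|1.44| = 3.5568; 0.72*|0.48| = 0.3456.
2 * sum of denominator = 2 * 3.9024 = 7.8048.
dQ = -5.2877 / 7.8048 = -0.6775 m^3/s.

-0.6775


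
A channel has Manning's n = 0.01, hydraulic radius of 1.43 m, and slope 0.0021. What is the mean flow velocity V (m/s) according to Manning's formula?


Manning's equation gives V = (1/n) * R^(2/3) * S^(1/2).
First, compute R^(2/3) = 1.43^(2/3) = 1.2693.
Next, S^(1/2) = 0.0021^(1/2) = 0.045826.
Then 1/n = 1/0.01 = 100.0.
V = 100.0 * 1.2693 * 0.045826 = 5.8166 m/s.

5.8166


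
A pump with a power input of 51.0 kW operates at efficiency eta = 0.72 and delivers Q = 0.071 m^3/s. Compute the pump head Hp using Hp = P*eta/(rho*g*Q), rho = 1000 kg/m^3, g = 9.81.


Pump head formula: Hp = P * eta / (rho * g * Q).
Numerator: P * eta = 51.0 * 1000 * 0.72 = 36720.0 W.
Denominator: rho * g * Q = 1000 * 9.81 * 0.071 = 696.51.
Hp = 36720.0 / 696.51 = 52.72 m.

52.72


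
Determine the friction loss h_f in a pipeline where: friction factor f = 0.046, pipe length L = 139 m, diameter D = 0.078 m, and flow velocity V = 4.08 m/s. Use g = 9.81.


Darcy-Weisbach equation: h_f = f * (L/D) * V^2/(2g).
f * L/D = 0.046 * 139/0.078 = 81.9744.
V^2/(2g) = 4.08^2 / (2*9.81) = 16.6464 / 19.62 = 0.8484 m.
h_f = 81.9744 * 0.8484 = 69.55 m.

69.55


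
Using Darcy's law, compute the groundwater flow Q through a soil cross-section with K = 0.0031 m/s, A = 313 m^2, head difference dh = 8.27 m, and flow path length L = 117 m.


Darcy's law: Q = K * A * i, where i = dh/L.
Hydraulic gradient i = 8.27 / 117 = 0.070684.
Q = 0.0031 * 313 * 0.070684
  = 0.0686 m^3/s.

0.0686


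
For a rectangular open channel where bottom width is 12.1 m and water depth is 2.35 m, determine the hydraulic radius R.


For a rectangular section:
Flow area A = b * y = 12.1 * 2.35 = 28.43 m^2.
Wetted perimeter P = b + 2y = 12.1 + 2*2.35 = 16.8 m.
Hydraulic radius R = A/P = 28.43 / 16.8 = 1.6926 m.

1.6926


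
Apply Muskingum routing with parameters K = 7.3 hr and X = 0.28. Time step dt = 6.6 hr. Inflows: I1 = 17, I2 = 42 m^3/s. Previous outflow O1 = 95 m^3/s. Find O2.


Muskingum coefficients:
denom = 2*K*(1-X) + dt = 2*7.3*(1-0.28) + 6.6 = 17.112.
C0 = (dt - 2*K*X)/denom = (6.6 - 2*7.3*0.28)/17.112 = 0.1468.
C1 = (dt + 2*K*X)/denom = (6.6 + 2*7.3*0.28)/17.112 = 0.6246.
C2 = (2*K*(1-X) - dt)/denom = 0.2286.
O2 = C0*I2 + C1*I1 + C2*O1
   = 0.1468*42 + 0.6246*17 + 0.2286*95
   = 38.5 m^3/s.

38.5


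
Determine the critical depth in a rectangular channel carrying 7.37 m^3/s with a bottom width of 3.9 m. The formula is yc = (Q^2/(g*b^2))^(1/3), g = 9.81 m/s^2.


Using yc = (Q^2 / (g * b^2))^(1/3):
Q^2 = 7.37^2 = 54.32.
g * b^2 = 9.81 * 3.9^2 = 9.81 * 15.21 = 149.21.
Q^2 / (g*b^2) = 54.32 / 149.21 = 0.3641.
yc = 0.3641^(1/3) = 0.714 m.

0.714


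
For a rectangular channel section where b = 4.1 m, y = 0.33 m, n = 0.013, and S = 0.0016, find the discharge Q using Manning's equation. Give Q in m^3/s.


For a rectangular channel, the cross-sectional area A = b * y = 4.1 * 0.33 = 1.35 m^2.
The wetted perimeter P = b + 2y = 4.1 + 2*0.33 = 4.76 m.
Hydraulic radius R = A/P = 1.35/4.76 = 0.2842 m.
Velocity V = (1/n)*R^(2/3)*S^(1/2) = (1/0.013)*0.2842^(2/3)*0.0016^(1/2) = 1.3302 m/s.
Discharge Q = A * V = 1.35 * 1.3302 = 1.8 m^3/s.

1.8


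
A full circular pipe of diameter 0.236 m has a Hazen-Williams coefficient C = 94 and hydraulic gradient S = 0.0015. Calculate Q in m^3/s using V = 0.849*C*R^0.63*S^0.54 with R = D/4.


For a full circular pipe, R = D/4 = 0.236/4 = 0.059 m.
V = 0.849 * 94 * 0.059^0.63 * 0.0015^0.54
  = 0.849 * 94 * 0.168127 * 0.02986
  = 0.4006 m/s.
Pipe area A = pi*D^2/4 = pi*0.236^2/4 = 0.0437 m^2.
Q = A * V = 0.0437 * 0.4006 = 0.0175 m^3/s.

0.0175


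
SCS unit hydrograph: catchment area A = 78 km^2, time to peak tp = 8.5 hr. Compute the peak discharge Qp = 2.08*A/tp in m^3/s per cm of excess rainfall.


SCS formula: Qp = 2.08 * A / tp.
Qp = 2.08 * 78 / 8.5
   = 162.24 / 8.5
   = 19.09 m^3/s per cm.

19.09


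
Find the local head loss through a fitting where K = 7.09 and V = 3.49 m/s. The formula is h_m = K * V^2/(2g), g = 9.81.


Minor loss formula: h_m = K * V^2/(2g).
V^2 = 3.49^2 = 12.1801.
V^2/(2g) = 12.1801 / 19.62 = 0.6208 m.
h_m = 7.09 * 0.6208 = 4.4015 m.

4.4015


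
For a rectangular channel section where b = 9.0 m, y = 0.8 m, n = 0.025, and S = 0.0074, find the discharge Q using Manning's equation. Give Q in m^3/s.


For a rectangular channel, the cross-sectional area A = b * y = 9.0 * 0.8 = 7.2 m^2.
The wetted perimeter P = b + 2y = 9.0 + 2*0.8 = 10.6 m.
Hydraulic radius R = A/P = 7.2/10.6 = 0.6792 m.
Velocity V = (1/n)*R^(2/3)*S^(1/2) = (1/0.025)*0.6792^(2/3)*0.0074^(1/2) = 2.6588 m/s.
Discharge Q = A * V = 7.2 * 2.6588 = 19.144 m^3/s.

19.144


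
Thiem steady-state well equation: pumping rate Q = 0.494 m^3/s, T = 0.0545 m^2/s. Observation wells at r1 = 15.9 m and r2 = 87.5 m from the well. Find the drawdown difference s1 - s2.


Thiem equation: s1 - s2 = Q/(2*pi*T) * ln(r2/r1).
ln(r2/r1) = ln(87.5/15.9) = 1.7053.
Q/(2*pi*T) = 0.494 / (2*pi*0.0545) = 0.494 / 0.3424 = 1.4426.
s1 - s2 = 1.4426 * 1.7053 = 2.4601 m.

2.4601


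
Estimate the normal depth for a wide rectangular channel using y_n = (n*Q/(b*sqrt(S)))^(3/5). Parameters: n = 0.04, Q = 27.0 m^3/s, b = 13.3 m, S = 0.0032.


We use the wide-channel approximation y_n = (n*Q/(b*sqrt(S)))^(3/5).
sqrt(S) = sqrt(0.0032) = 0.056569.
Numerator: n*Q = 0.04 * 27.0 = 1.08.
Denominator: b*sqrt(S) = 13.3 * 0.056569 = 0.752368.
arg = 1.4355.
y_n = 1.4355^(3/5) = 1.2422 m.

1.2422


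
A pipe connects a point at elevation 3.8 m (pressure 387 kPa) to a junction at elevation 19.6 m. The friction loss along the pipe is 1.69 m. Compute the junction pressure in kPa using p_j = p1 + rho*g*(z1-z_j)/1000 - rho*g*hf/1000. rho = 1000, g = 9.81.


Junction pressure: p_j = p1 + rho*g*(z1 - z_j)/1000 - rho*g*hf/1000.
Elevation term = 1000*9.81*(3.8 - 19.6)/1000 = -154.998 kPa.
Friction term = 1000*9.81*1.69/1000 = 16.579 kPa.
p_j = 387 + -154.998 - 16.579 = 215.42 kPa.

215.42


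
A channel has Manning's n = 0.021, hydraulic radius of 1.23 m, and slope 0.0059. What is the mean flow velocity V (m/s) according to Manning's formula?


Manning's equation gives V = (1/n) * R^(2/3) * S^(1/2).
First, compute R^(2/3) = 1.23^(2/3) = 1.148.
Next, S^(1/2) = 0.0059^(1/2) = 0.076811.
Then 1/n = 1/0.021 = 47.62.
V = 47.62 * 1.148 * 0.076811 = 4.199 m/s.

4.199


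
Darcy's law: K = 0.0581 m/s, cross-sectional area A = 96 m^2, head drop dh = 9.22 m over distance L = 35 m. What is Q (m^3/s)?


Darcy's law: Q = K * A * i, where i = dh/L.
Hydraulic gradient i = 9.22 / 35 = 0.263429.
Q = 0.0581 * 96 * 0.263429
  = 1.4693 m^3/s.

1.4693


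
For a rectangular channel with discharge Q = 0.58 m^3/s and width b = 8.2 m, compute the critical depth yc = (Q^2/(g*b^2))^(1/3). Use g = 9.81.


Using yc = (Q^2 / (g * b^2))^(1/3):
Q^2 = 0.58^2 = 0.34.
g * b^2 = 9.81 * 8.2^2 = 9.81 * 67.24 = 659.62.
Q^2 / (g*b^2) = 0.34 / 659.62 = 0.0005.
yc = 0.0005^(1/3) = 0.0799 m.

0.0799


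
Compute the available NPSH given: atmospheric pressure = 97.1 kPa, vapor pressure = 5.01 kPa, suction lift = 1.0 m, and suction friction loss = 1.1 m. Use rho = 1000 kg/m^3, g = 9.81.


NPSHa = p_atm/(rho*g) - z_s - hf_s - p_vap/(rho*g).
p_atm/(rho*g) = 97.1*1000 / (1000*9.81) = 9.898 m.
p_vap/(rho*g) = 5.01*1000 / (1000*9.81) = 0.511 m.
NPSHa = 9.898 - 1.0 - 1.1 - 0.511
      = 7.29 m.

7.29


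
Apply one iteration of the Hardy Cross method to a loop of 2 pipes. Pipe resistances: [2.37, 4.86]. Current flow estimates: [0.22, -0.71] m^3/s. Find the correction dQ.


Numerator terms (r*Q*|Q|): 2.37*0.22*|0.22| = 0.1147; 4.86*-0.71*|-0.71| = -2.4499.
Sum of numerator = -2.3352.
Denominator terms (r*|Q|): 2.37*|0.22| = 0.5214; 4.86*|-0.71| = 3.4506.
2 * sum of denominator = 2 * 3.972 = 7.944.
dQ = --2.3352 / 7.944 = 0.294 m^3/s.

0.294


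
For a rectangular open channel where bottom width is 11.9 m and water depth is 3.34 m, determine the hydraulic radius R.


For a rectangular section:
Flow area A = b * y = 11.9 * 3.34 = 39.75 m^2.
Wetted perimeter P = b + 2y = 11.9 + 2*3.34 = 18.58 m.
Hydraulic radius R = A/P = 39.75 / 18.58 = 2.1392 m.

2.1392


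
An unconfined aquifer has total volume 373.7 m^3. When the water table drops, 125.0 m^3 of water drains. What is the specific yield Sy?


Specific yield Sy = Volume drained / Total volume.
Sy = 125.0 / 373.7
   = 0.3345.

0.3345


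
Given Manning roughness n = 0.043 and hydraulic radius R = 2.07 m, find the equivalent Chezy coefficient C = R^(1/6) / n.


The Chezy coefficient relates to Manning's n through C = R^(1/6) / n.
R^(1/6) = 2.07^(1/6) = 1.128916.
C = 1.128916 / 0.043 = 26.25 m^(1/2)/s.

26.25


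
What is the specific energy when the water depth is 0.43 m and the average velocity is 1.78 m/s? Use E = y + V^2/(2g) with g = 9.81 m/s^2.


Specific energy E = y + V^2/(2g).
Velocity head = V^2/(2g) = 1.78^2 / (2*9.81) = 3.1684 / 19.62 = 0.1615 m.
E = 0.43 + 0.1615 = 0.5915 m.

0.5915


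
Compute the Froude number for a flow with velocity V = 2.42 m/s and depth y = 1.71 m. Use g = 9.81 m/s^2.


The Froude number is defined as Fr = V / sqrt(g*y).
g*y = 9.81 * 1.71 = 16.7751.
sqrt(g*y) = sqrt(16.7751) = 4.0957.
Fr = 2.42 / 4.0957 = 0.5909.

0.5909


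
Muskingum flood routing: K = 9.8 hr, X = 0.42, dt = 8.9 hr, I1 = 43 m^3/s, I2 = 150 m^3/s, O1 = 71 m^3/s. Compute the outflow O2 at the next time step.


Muskingum coefficients:
denom = 2*K*(1-X) + dt = 2*9.8*(1-0.42) + 8.9 = 20.268.
C0 = (dt - 2*K*X)/denom = (8.9 - 2*9.8*0.42)/20.268 = 0.033.
C1 = (dt + 2*K*X)/denom = (8.9 + 2*9.8*0.42)/20.268 = 0.8453.
C2 = (2*K*(1-X) - dt)/denom = 0.1218.
O2 = C0*I2 + C1*I1 + C2*O1
   = 0.033*150 + 0.8453*43 + 0.1218*71
   = 49.94 m^3/s.

49.94


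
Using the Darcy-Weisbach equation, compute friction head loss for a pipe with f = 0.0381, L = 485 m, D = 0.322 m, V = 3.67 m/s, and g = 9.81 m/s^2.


Darcy-Weisbach equation: h_f = f * (L/D) * V^2/(2g).
f * L/D = 0.0381 * 485/0.322 = 57.3866.
V^2/(2g) = 3.67^2 / (2*9.81) = 13.4689 / 19.62 = 0.6865 m.
h_f = 57.3866 * 0.6865 = 39.395 m.

39.395


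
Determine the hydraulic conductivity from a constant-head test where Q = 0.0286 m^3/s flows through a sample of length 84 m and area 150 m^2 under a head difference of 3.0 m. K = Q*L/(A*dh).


From K = Q*L / (A*dh):
Numerator: Q*L = 0.0286 * 84 = 2.4024.
Denominator: A*dh = 150 * 3.0 = 450.0.
K = 2.4024 / 450.0 = 0.005339 m/s.

0.005339


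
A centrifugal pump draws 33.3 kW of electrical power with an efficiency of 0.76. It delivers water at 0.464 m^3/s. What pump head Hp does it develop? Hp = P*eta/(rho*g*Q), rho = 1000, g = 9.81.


Pump head formula: Hp = P * eta / (rho * g * Q).
Numerator: P * eta = 33.3 * 1000 * 0.76 = 25308.0 W.
Denominator: rho * g * Q = 1000 * 9.81 * 0.464 = 4551.84.
Hp = 25308.0 / 4551.84 = 5.56 m.

5.56


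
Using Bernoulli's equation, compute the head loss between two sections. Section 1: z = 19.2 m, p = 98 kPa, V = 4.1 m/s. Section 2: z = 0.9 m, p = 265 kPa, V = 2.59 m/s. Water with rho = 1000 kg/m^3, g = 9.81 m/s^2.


Total head at each section: H = z + p/(rho*g) + V^2/(2g).
H1 = 19.2 + 98*1000/(1000*9.81) + 4.1^2/(2*9.81)
   = 19.2 + 9.99 + 0.8568
   = 30.047 m.
H2 = 0.9 + 265*1000/(1000*9.81) + 2.59^2/(2*9.81)
   = 0.9 + 27.013 + 0.3419
   = 28.255 m.
h_L = H1 - H2 = 30.047 - 28.255 = 1.791 m.

1.791


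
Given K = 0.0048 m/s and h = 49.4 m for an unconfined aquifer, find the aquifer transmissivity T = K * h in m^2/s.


Transmissivity is defined as T = K * h.
T = 0.0048 * 49.4
  = 0.2371 m^2/s.

0.2371


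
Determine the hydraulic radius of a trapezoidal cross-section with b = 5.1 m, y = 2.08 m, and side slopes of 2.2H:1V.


For a trapezoidal section with side slope z:
A = (b + z*y)*y = (5.1 + 2.2*2.08)*2.08 = 20.126 m^2.
P = b + 2*y*sqrt(1 + z^2) = 5.1 + 2*2.08*sqrt(1 + 2.2^2) = 15.153 m.
R = A/P = 20.126 / 15.153 = 1.3282 m.

1.3282


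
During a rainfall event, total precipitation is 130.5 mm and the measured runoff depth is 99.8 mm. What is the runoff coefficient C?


The runoff coefficient C = runoff depth / rainfall depth.
C = 99.8 / 130.5
  = 0.7648.

0.7648
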